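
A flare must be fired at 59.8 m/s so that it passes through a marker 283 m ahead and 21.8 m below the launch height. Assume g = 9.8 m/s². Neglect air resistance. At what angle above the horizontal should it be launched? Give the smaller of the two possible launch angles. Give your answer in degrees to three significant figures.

Trajectory: y = x tanθ − g x² (1 + tan²θ)/(2v₀²). With x = 283, y = −21.8, v₀ = 59.8, g = 9.80:
109.7 tan²θ − 283 tanθ + (87.94) = 0.
tanθ = [283 ± √(283² − 4 × 109.7 × (87.94))] / (2 × 109.7) = (283 ± 203.7) / 219.5, giving tanθ = 0.3614 or 2.217.
θ = 19.87° or 65.73°; the smaller is 19.87°.

19.9°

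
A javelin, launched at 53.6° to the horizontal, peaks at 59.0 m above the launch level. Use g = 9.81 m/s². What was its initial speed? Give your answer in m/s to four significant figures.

At the peak v_y = 0, so v_y0 = √(2gH) = √(2 × 9.81 × 59.0) = 34.02 m/s.
v_y0 = v₀ sin θ ⇒ v₀ = 34.02 / sin 53.6° = 42.27 m/s.

42.27 m/s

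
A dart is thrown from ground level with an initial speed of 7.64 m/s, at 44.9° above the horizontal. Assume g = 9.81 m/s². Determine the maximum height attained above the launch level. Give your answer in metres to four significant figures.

1.482 m

vₓ = 7.640 cos 44.9° = 5.412 m/s; v_y0 = 7.640 sin 44.9° = 5.393 m/s.
Peak height H = v_y0² / (2g) = 29.083 / 19.62 = 1.482 m.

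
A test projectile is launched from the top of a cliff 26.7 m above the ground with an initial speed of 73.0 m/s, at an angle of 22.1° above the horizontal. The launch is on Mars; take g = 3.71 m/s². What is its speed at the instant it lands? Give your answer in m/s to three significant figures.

Horizontal component vₓ = 73.00 cos 22.1° = 67.64 m/s; vertical v_y0 = 73.00 sin 22.1° = 27.46 m/s.
With up positive and y = 0 at the ground: y(t) = 26.7 + (27.46) t − 1.855 t². Setting y = 0 and taking the positive root: t = [27.46 + √(27.46² + 2·3.71·26.7)] / 3.71 = (27.46 + 30.86) / 3.71 = 15.72 s.
Vertical velocity at impact: v_y = v_y0 − g t = 27.46 − 3.71 × 15.72 = −30.86 m/s.
Speed: |v| = √(vₓ² + v_y²) = √(67.64² + 30.86²) = 74.34 m/s.

74.3 m/s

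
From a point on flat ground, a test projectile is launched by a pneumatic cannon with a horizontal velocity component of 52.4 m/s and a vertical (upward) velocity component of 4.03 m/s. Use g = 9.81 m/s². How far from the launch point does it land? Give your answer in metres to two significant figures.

Flight time T = 2 v_y0 / g = 0.8216 s.
Range: R = vₓ T = 52.40 × 0.8216 = 43.05 m.

43 m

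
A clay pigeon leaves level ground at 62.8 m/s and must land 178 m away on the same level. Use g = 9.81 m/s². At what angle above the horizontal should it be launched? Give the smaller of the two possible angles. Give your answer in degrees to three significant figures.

13.1°

Level-ground range R = v₀² sin(2θ)/g ⇒ sin(2θ) = gR/v₀² = 9.81 × 178 / 62.8² = 0.4428.
2θ = 26.28° or 180° − 26.28° = 153.7°, so θ = 13.14° or 76.86°.
The smaller angle is 13.14°.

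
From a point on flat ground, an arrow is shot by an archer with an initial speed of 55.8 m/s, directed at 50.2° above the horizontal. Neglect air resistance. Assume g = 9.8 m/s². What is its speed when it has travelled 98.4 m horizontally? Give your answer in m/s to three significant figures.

Components: vₓ = 55.80 cos 50.2° = 35.72 m/s, v_y0 = 55.80 sin 50.2° = 42.87 m/s.
Time to reach x = 98.4 m: t = x/vₓ = 98.4/35.72 = 2.755 s.
Vertical velocity there: v_y = v_y0 − g t = 42.87 − 9.80 × 2.755 = 15.87 m/s.
Speed: √(vₓ² + v_y²) = √(35.72² + 15.87²) = 39.09 m/s.

39.1 m/s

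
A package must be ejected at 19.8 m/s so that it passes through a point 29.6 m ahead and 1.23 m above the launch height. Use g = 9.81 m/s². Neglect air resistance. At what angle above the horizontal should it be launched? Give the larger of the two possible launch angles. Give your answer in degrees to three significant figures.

Trajectory: y = x tanθ − g x² (1 + tan²θ)/(2v₀²). With x = 29.6, y = 1.23, v₀ = 19.8, g = 9.81:
10.96 tan²θ − 29.6 tanθ + (12.19) = 0.
tanθ = [29.6 ± √(29.6² − 4 × 10.96 × (12.19))] / (2 × 10.96) = (29.6 ± 18.48) / 21.92, giving tanθ = 0.5071 or 2.193.
θ = 26.89° or 65.49°; the larger is 65.49°.

65.5°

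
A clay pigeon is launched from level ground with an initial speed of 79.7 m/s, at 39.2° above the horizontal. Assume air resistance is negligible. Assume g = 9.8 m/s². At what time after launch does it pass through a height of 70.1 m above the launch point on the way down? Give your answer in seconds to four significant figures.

Horizontal component vₓ = 79.70 cos 39.2° = 61.76 m/s; vertical v_y0 = 79.70 sin 39.2° = 50.37 m/s.
Height y(t) = 50.37 t − 4.900 t² = 70.1 gives 4.900 t² − 50.37 t + 70.1 = 0.
t = [50.37 ± √(50.37² − 2·9.80·70.1)] / 9.80 = (50.37 ± 34.11) / 9.80, so t = 1.660 s or t = 8.621 s.
The descending-branch root is 8.621 s.

8.621 s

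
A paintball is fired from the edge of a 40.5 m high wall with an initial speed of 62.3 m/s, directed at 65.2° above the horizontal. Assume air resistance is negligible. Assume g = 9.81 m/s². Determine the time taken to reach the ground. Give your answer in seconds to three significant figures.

12.2 s

vₓ = 62.30 cos 65.2° = 26.13 m/s; v_y0 = 62.30 sin 65.2° = 56.55 m/s.
With up positive and y = 0 at the ground: y(t) = 40.5 + (56.55) t − 4.905 t². Setting y = 0 and taking the positive root: t = [56.55 + √(56.55² + 2·9.81·40.5)] / 9.81 = (56.55 + 63.19) / 9.81 = 12.21 s.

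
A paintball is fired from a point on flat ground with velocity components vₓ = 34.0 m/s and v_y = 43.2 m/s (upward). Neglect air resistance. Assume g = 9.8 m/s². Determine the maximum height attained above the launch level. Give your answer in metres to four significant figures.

At the apex v_y = 0, so H = v_y0²/(2g) = 43.20²/19.60 = 95.22 m.

95.22 m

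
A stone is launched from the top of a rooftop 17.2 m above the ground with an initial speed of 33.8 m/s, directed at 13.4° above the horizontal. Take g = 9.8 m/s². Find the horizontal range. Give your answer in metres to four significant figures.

Horizontal component vₓ = 33.80 cos 13.4° = 32.88 m/s; vertical v_y0 = 33.80 sin 13.4° = 7.833 m/s.
The projectile lands when y = 17.2 + (7.833) t − ½·9.80·t² = 0. Positive root: t = (7.833 + √(7.833² + 2·9.80·17.2)) / 9.80 = (7.833 + 19.96) / 9.80 = 2.836 s.
Horizontal distance: R = vₓ t = 32.88 × 2.836 = 93.25 m.

93.25 m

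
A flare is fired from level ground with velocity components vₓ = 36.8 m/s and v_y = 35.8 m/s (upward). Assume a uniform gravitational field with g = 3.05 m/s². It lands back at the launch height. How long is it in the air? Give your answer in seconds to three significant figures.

Time of flight on level ground: T = 2 v_y0 / g = 2 × 35.80 / 3.05 = 23.48 s.

23.5 s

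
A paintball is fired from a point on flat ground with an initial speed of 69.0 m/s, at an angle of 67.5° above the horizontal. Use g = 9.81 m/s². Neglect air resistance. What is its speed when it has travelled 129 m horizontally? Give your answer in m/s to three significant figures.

30.8 m/s

Components: vₓ = 69.00 cos 67.5° = 26.41 m/s, v_y0 = 69.00 sin 67.5° = 63.75 m/s.
At x = 129 m, t = x/vₓ = 129/26.41 = 4.885 s.
Vertical velocity there: v_y = v_y0 − g t = 63.75 − 9.81 × 4.885 = 15.82 m/s.
Speed: √(vₓ² + v_y²) = √(26.41² + 15.82²) = 30.78 m/s.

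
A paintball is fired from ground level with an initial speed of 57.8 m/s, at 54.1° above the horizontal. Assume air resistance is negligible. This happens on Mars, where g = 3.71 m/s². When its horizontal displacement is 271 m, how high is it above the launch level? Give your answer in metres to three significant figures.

Resolve: vₓ = 57.80 cos 54.1° = 33.89 m/s and v_y0 = 57.80 sin 54.1° = 46.82 m/s.
x = vₓ t ⇒ t = 271/33.89 = 7.996 s.
Height: y = v_y0 t − ½ g t² = 46.82 × 7.996 − 1.855 × 7.996² = 374.4 − 118.6 = 255.8 m.

256 m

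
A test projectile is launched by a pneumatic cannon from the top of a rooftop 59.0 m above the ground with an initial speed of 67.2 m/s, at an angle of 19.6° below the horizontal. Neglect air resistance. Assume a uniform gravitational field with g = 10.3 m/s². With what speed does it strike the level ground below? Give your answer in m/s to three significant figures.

75.7 m/s

vₓ = 67.20 cos 19.6° = 63.31 m/s; v_y0 = −22.54 m/s (downward).
Vertical motion (up positive, ground at y = 0): 5.150 t² − (−22.54) t − 59.0 = 0, so t = (−22.54 + √(22.54² + 2·10.3·59.0)) / 10.3 = (−22.54 + 41.52) / 10.3 = 1.842 s.
Vertical velocity at impact: v_y = v_y0 − g t = −22.54 − 10.3 × 1.842 = −41.52 m/s.
Speed: |v| = √(vₓ² + v_y²) = √(63.31² + 41.52²) = 75.70 m/s.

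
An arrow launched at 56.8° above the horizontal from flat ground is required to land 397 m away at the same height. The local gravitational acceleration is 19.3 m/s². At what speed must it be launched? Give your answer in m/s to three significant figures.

On level ground R = v₀² sin 2θ / g ⇒ v₀ = √(gR / sin 2θ).
v₀ = √(19.3 × 397 / sin 113.6°) = √(7662 / 0.9164) = √8361.4 = 91.44 m/s.

91.4 m/s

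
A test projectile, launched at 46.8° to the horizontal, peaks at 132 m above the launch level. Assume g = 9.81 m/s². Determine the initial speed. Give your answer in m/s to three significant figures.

At the peak v_y = 0, so v_y0 = √(2gH) = √(2 × 9.81 × 132) = 50.89 m/s.
v_y0 = v₀ sin θ ⇒ v₀ = 50.89 / sin 46.8° = 69.81 m/s.

69.8 m/s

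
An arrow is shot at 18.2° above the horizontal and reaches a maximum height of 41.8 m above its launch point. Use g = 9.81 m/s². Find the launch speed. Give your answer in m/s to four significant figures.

91.69 m/s

At the peak v_y = 0, so v_y0 = √(2gH) = √(2 × 9.81 × 41.8) = 28.64 m/s.
v_y0 = v₀ sin θ ⇒ v₀ = 28.64 / sin 18.2° = 91.69 m/s.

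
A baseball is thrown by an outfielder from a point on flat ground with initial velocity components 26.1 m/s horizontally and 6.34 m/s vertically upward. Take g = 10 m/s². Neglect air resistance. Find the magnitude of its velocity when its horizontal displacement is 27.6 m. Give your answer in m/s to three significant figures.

26.4 m/s

Time to reach x = 27.6 m: t = x/vₓ = 27.6/26.10 = 1.057 s.
Vertical velocity there: v_y = v_y0 − g t = 6.340 − 10.0 × 1.057 = −4.235 m/s.
Speed: √(vₓ² + v_y²) = √(26.10² + 4.235²) = 26.44 m/s.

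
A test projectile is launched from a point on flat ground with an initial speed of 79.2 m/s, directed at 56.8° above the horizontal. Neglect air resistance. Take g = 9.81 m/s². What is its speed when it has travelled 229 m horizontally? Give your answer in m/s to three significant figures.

45.7 m/s

Resolve: vₓ = 79.20 cos 56.8° = 43.37 m/s and v_y0 = 79.20 sin 56.8° = 66.27 m/s.
x = vₓ t ⇒ t = 229/43.37 = 5.281 s.
Vertical velocity there: v_y = v_y0 − g t = 66.27 − 9.81 × 5.281 = 14.47 m/s.
Speed: √(vₓ² + v_y²) = √(43.37² + 14.47²) = 45.72 m/s.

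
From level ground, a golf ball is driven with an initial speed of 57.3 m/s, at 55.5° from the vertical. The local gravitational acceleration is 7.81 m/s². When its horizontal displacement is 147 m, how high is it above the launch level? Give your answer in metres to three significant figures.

Horizontal component vₓ = 57.30 sin 55.5° = 47.22 m/s; vertical v_y0 = 57.30 cos 55.5° = 32.46 m/s.
Time to reach x = 147 m: t = x/vₓ = 147/47.22 = 3.113 s.
Height: y = v_y0 t − ½ g t² = 32.46 × 3.113 − 3.905 × 3.113² = 101.0 − 37.84 = 63.19 m.

63.2 m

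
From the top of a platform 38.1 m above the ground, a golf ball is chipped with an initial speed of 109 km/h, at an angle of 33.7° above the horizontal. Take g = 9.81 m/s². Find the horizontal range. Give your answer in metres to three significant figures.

Convert: 109 km/h = 109/3.6 = 30.28 m/s.
vₓ = 30.28 cos 33.7° = 25.19 m/s; v_y0 = 30.28 sin 33.7° = 16.80 m/s.
The projectile lands when y = 38.1 + (16.80) t − ½·9.81·t² = 0. Positive root: t = (16.80 + √(16.80² + 2·9.81·38.1)) / 9.81 = (16.80 + 32.09) / 9.81 = 4.984 s.
Horizontal distance: R = vₓ t = 25.19 × 4.984 = 125.5 m.

126 m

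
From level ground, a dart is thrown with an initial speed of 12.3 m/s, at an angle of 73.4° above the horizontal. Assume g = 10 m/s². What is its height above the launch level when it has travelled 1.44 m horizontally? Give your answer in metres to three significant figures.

3.99 m

vₓ = 12.30 cos 73.4° = 3.514 m/s; v_y0 = 12.30 sin 73.4° = 11.79 m/s.
At x = 1.44 m, t = x/vₓ = 1.44/3.514 = 0.4098 s.
Height: y = v_y0 t − ½ g t² = 11.79 × 0.4098 − 5.000 × 0.4098² = 4.830 − 0.8397 = 3.991 m.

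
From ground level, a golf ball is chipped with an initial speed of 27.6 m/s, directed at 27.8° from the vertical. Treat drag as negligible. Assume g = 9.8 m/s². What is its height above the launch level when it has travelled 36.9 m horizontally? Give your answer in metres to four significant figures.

Resolve: vₓ = 27.60 sin 27.8° = 12.87 m/s and v_y0 = 27.60 cos 27.8° = 24.41 m/s.
x = vₓ t ⇒ t = 36.9/12.87 = 2.867 s.
Height: y = v_y0 t − ½ g t² = 24.41 × 2.867 − 4.900 × 2.867² = 69.99 − 40.27 = 29.72 m.

29.72 m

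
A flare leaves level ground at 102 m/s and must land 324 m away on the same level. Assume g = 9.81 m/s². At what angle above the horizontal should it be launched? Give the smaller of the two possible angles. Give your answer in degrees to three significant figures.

8.89°

From R = (v₀²/g) sin 2θ: sin 2θ = 9.81 × 324 / 10404 = 0.3055.
2θ = 17.79° or 180° − 17.79° = 162.2°, so θ = 8.894° or 81.11°.
The smaller angle is 8.894°.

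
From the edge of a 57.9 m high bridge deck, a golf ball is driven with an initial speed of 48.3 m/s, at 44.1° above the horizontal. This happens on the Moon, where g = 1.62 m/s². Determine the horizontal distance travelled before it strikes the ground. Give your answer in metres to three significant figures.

1500 m

Resolve: vₓ = 48.30 cos 44.1° = 34.69 m/s and v_y0 = 48.30 sin 44.1° = 33.61 m/s.
Vertical motion (up positive, ground at y = 0): 0.8100 t² − (33.61) t − 57.9 = 0, so t = (33.61 + √(33.61² + 2·1.62·57.9)) / 1.62 = (33.61 + 36.30) / 1.62 = 43.15 s.
Horizontal distance: R = vₓ t = 34.69 × 43.15 = 1497 m.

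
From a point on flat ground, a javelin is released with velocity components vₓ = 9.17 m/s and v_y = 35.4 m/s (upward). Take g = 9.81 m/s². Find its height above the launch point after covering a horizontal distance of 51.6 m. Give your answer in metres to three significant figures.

Time to reach x = 51.6 m: t = x/vₓ = 51.6/9.170 = 5.627 s.
Height: y = v_y0 t − ½ g t² = 35.40 × 5.627 − 4.905 × 5.627² = 199.2 − 155.3 = 43.89 m.

43.9 m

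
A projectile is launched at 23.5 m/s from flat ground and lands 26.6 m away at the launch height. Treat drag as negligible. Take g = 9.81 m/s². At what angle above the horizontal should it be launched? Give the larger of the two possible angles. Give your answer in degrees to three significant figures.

R = v₀² sin 2θ / g gives sin 2θ = gR/v₀² = 9.81·26.6/23.5² = 0.4725.
2θ = 28.20° or 180° − 28.20° = 151.8°, so θ = 14.10° or 75.90°.
The larger angle is 75.90°.

75.9°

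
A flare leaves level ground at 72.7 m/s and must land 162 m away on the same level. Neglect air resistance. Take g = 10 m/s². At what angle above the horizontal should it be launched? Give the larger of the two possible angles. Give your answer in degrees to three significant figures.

81.1°

R = v₀² sin 2θ / g gives sin 2θ = gR/v₀² = 10.0·162/72.7² = 0.3065.
2θ = 17.85° or 180° − 17.85° = 162.2°, so θ = 8.925° or 81.08°.
The larger angle is 81.08°.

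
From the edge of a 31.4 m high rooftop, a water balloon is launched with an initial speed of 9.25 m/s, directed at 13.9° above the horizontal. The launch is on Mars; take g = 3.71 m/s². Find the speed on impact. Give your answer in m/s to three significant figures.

17.8 m/s

Resolve: vₓ = 9.250 cos 13.9° = 8.979 m/s and v_y0 = 9.250 sin 13.9° = 2.222 m/s.
With up positive and y = 0 at the ground: y(t) = 31.4 + (2.222) t − 1.855 t². Setting y = 0 and taking the positive root: t = [2.222 + √(2.222² + 2·3.71·31.4)] / 3.71 = (2.222 + 15.42) / 3.71 = 4.757 s.
Vertical velocity at impact: v_y = v_y0 − g t = 2.222 − 3.71 × 4.757 = −15.42 m/s.
Speed: |v| = √(vₓ² + v_y²) = √(8.979² + 15.42²) = 17.85 m/s.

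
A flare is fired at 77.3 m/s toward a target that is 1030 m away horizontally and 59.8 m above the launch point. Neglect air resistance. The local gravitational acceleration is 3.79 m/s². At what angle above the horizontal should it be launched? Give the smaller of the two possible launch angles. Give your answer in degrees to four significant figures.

24.29°

Trajectory: y = x tanθ − g x² (1 + tan²θ)/(2v₀²). With x = 1030, y = 59.8, v₀ = 77.3, g = 3.79:
336.5 tan²θ − 1030 tanθ + (396.3) = 0.
tanθ = [1030 ± √(1030² − 4 × 336.5 × (396.3))] / (2 × 336.5) = (1030 ± 726.4) / 672.9, giving tanθ = 0.4512 or 2.610.
θ = 24.29° or 69.04°; the smaller is 24.29°.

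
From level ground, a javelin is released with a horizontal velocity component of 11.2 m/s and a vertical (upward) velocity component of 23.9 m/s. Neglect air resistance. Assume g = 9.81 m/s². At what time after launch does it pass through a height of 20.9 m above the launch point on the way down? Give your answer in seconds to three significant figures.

3.73 s

Set y = v_y0 t − ½ g t² = 20.9: 4.905 t² − 23.90 t + 20.9 = 0.
t = [23.90 ± √(23.90² − 2·9.81·20.9)] / 9.81 = (23.90 ± 12.69) / 9.81, so t = 1.142 s or t = 3.730 s.
The descending-branch root is 3.730 s.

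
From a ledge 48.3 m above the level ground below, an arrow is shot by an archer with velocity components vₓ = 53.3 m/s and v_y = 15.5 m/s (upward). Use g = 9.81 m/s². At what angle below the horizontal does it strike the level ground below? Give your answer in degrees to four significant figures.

32.89°

With up positive and y = 0 at the ground: y(t) = 48.3 + (15.50) t − 4.905 t². Setting y = 0 and taking the positive root: t = [15.50 + √(15.50² + 2·9.81·48.3)] / 9.81 = (15.50 + 34.47) / 9.81 = 5.093 s.
At impact: v_y = v_y0 − g t = −34.47 m/s; vₓ = 53.30 m/s.
Angle below horizontal: arctan(|v_y|/vₓ) = arctan(34.47/53.30) = 32.89°.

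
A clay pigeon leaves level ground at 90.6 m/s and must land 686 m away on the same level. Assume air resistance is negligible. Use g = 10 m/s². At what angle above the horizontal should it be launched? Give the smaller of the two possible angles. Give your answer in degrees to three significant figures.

Level-ground range R = v₀² sin(2θ)/g ⇒ sin(2θ) = gR/v₀² = 10.0 × 686 / 90.6² = 0.8357.
2θ = 56.69° or 180° − 56.69° = 123.3°, so θ = 28.35° or 61.65°.
The smaller angle is 28.35°.

28.3°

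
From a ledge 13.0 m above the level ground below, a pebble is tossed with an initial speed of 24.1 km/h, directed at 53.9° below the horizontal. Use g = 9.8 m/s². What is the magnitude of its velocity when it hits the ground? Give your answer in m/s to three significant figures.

Convert: 24.1 km/h = 24.1/3.6 = 6.694 m/s.
vₓ = 6.694 cos 53.9° = 3.944 m/s; v_y0 = −5.409 m/s (downward).
Vertical motion (up positive, ground at y = 0): 4.900 t² − (−5.409) t − 13.0 = 0, so t = (−5.409 + √(5.409² + 2·9.80·13.0)) / 9.80 = (−5.409 + 16.85) / 9.80 = 1.168 s.
Vertical velocity at impact: v_y = v_y0 − g t = −5.409 − 9.80 × 1.168 = −16.85 m/s.
Speed: |v| = √(vₓ² + v_y²) = √(3.944² + 16.85²) = 17.31 m/s.

17.3 m/s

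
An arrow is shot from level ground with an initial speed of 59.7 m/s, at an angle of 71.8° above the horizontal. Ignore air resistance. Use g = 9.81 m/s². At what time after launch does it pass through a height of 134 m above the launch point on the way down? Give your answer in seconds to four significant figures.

8.252 s

Resolve: vₓ = 59.70 cos 71.8° = 18.65 m/s and v_y0 = 59.70 sin 71.8° = 56.71 m/s.
Require v_y0 t − ½ g t² = 134, i.e. 4.905 t² − 56.71 t + 134 = 0.
Quadratic formula: t = (56.71 ± √587.32) / 9.81 = (56.71 ± 24.23) / 9.81 → t = 3.311 s or 8.252 s.
The descending-branch root is 8.252 s.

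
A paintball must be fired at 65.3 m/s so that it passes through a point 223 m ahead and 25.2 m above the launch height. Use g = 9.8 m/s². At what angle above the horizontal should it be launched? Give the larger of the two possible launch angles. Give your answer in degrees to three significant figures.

74.0°

Trajectory: y = x tanθ − g x² (1 + tan²θ)/(2v₀²). With x = 223, y = 25.2, v₀ = 65.3, g = 9.80:
57.15 tan²θ − 223 tanθ + (82.35) = 0.
tanθ = [223 ± √(223² − 4 × 57.15 × (82.35))] / (2 × 57.15) = (223 ± 175.8) / 114.3, giving tanθ = 0.4130 or 3.489.
θ = 22.44° or 74.01°; the larger is 74.01°.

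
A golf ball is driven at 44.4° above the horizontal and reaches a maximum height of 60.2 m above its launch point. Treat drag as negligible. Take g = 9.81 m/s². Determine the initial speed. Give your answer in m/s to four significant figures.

At the peak v_y = 0, so v_y0 = √(2gH) = √(2 × 9.81 × 60.2) = 34.37 m/s.
v_y0 = v₀ sin θ ⇒ v₀ = 34.37 / sin 44.4° = 49.12 m/s.

49.12 m/s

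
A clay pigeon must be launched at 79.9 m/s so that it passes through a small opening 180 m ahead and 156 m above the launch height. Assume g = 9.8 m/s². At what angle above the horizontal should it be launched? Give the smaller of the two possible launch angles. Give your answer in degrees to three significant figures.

50.3°

Trajectory: y = x tanθ − g x² (1 + tan²θ)/(2v₀²). With x = 180, y = 156, v₀ = 79.9, g = 9.80:
24.87 tan²θ − 180 tanθ + (180.9) = 0.
tanθ = [180 ± √(180² − 4 × 24.87 × (180.9))] / (2 × 24.87) = (180 ± 120.0) / 49.74, giving tanθ = 1.206 or 6.032.
θ = 50.33° or 80.59°; the smaller is 50.33°.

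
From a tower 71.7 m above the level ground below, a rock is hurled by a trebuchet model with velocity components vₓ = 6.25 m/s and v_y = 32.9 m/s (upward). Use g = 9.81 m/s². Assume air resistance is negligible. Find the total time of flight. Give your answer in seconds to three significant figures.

Vertical motion (up positive, ground at y = 0): 4.905 t² − (32.90) t − 71.7 = 0, so t = (32.90 + √(32.90² + 2·9.81·71.7)) / 9.81 = (32.90 + 49.89) / 9.81 = 8.440 s.

8.44 s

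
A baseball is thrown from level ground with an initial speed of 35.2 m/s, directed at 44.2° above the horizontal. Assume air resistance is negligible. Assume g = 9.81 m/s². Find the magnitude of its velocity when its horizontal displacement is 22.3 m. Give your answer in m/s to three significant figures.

29.8 m/s

Components: vₓ = 35.20 cos 44.2° = 25.24 m/s, v_y0 = 35.20 sin 44.2° = 24.54 m/s.
Time to reach x = 22.3 m: t = x/vₓ = 22.3/25.24 = 0.8837 s.
Vertical velocity there: v_y = v_y0 − g t = 24.54 − 9.81 × 0.8837 = 15.87 m/s.
Speed: √(vₓ² + v_y²) = √(25.24² + 15.87²) = 29.81 m/s.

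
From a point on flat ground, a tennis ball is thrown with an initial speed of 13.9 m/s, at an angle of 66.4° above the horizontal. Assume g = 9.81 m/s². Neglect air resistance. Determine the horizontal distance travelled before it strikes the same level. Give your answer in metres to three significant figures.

vₓ = 13.90 cos 66.4° = 5.565 m/s; v_y0 = 13.90 sin 66.4° = 12.74 m/s.
Time aloft: T = 2 v_y0 / g = 2 × 12.74 / 9.81 = 2.597 s.
Horizontal distance R = vₓ T = 5.565 × 2.597 = 14.45 m.

14.5 m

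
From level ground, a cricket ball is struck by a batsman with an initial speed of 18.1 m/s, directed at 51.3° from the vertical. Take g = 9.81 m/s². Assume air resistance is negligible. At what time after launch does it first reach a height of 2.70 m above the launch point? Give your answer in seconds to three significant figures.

0.270 s

vₓ = 18.10 sin 51.3° = 14.13 m/s; v_y0 = 18.10 cos 51.3° = 11.32 m/s.
Height y(t) = 11.32 t − 4.905 t² = 2.70 gives 4.905 t² − 11.32 t + 2.70 = 0.
t = [11.32 ± √(11.32² − 2·9.81·2.70)] / 9.81 = (11.32 ± 8.666) / 9.81, so t = 0.2702 s or t = 2.037 s.
The first (ascending) time is 0.2702 s.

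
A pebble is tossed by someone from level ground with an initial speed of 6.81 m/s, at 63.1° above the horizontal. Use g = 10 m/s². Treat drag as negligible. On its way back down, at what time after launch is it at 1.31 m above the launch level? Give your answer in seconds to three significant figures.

Components: vₓ = 6.810 cos 63.1° = 3.081 m/s, v_y0 = 6.810 sin 63.1° = 6.073 m/s.
Height y(t) = 6.073 t − 5.000 t² = 1.31 gives 5.000 t² − 6.073 t + 1.31 = 0.
Quadratic formula: t = (6.073 ± √10.683) / 10.0 = (6.073 ± 3.268) / 10.0 → t = 0.2805 s or 0.9342 s.
The descending-branch root is 0.9342 s.

0.934 s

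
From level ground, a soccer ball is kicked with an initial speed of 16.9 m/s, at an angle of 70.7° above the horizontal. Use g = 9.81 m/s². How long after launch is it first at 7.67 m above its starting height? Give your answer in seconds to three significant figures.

0.587 s

Resolve: vₓ = 16.90 cos 70.7° = 5.586 m/s and v_y0 = 16.90 sin 70.7° = 15.95 m/s.
Height y(t) = 15.95 t − 4.905 t² = 7.67 gives 4.905 t² − 15.95 t + 7.67 = 0.
t = [15.95 ± √(15.95² − 2·9.81·7.67)] / 9.81 = (15.95 ± 10.19) / 9.81, so t = 0.5867 s or t = 2.665 s.
The first (ascending) time is 0.5867 s.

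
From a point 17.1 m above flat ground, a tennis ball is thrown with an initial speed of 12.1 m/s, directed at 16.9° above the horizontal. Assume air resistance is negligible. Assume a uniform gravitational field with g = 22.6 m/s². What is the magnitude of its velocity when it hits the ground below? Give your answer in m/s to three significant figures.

30.3 m/s

Resolve: vₓ = 12.10 cos 16.9° = 11.58 m/s and v_y0 = 12.10 sin 16.9° = 3.517 m/s.
The projectile lands when y = 17.1 + (3.517) t − ½·22.6·t² = 0. Positive root: t = (3.517 + √(3.517² + 2·22.6·17.1)) / 22.6 = (3.517 + 28.02) / 22.6 = 1.396 s.
Vertical velocity at impact: v_y = v_y0 − g t = 3.517 − 22.6 × 1.396 = −28.02 m/s.
Speed: |v| = √(vₓ² + v_y²) = √(11.58² + 28.02²) = 30.32 m/s.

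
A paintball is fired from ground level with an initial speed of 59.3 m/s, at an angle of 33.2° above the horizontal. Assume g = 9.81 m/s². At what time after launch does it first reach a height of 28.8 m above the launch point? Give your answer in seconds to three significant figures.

1.06 s

vₓ = 59.30 cos 33.2° = 49.62 m/s; v_y0 = 59.30 sin 33.2° = 32.47 m/s.
Height y(t) = 32.47 t − 4.905 t² = 28.8 gives 4.905 t² − 32.47 t + 28.8 = 0.
t = [32.47 ± √(32.47² − 2·9.81·28.8)] / 9.81 = (32.47 ± 22.12) / 9.81, so t = 1.055 s or t = 5.565 s.
The first (ascending) time is 1.055 s.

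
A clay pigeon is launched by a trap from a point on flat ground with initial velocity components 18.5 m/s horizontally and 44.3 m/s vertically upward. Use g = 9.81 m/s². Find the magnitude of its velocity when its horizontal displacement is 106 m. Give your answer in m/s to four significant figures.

Time to reach x = 106 m: t = x/vₓ = 106/18.50 = 5.730 s.
Vertical velocity there: v_y = v_y0 − g t = 44.30 − 9.81 × 5.730 = −11.91 m/s.
Speed: √(vₓ² + v_y²) = √(18.50² + 11.91²) = 22.00 m/s.

22.00 m/s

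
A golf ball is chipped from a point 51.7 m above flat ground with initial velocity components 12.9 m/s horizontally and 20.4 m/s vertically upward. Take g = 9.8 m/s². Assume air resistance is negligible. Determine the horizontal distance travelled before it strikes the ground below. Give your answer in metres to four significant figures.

76.62 m

Vertical motion (up positive, ground at y = 0): 4.900 t² − (20.40) t − 51.7 = 0, so t = (20.40 + √(20.40² + 2·9.80·51.7)) / 9.80 = (20.40 + 37.81) / 9.80 = 5.940 s.
Horizontal distance: R = vₓ t = 12.90 × 5.940 = 76.62 m.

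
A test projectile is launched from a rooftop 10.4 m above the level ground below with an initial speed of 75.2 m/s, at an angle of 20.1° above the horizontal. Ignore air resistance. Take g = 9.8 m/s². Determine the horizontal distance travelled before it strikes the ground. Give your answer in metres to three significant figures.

Components: vₓ = 75.20 cos 20.1° = 70.62 m/s, v_y0 = 75.20 sin 20.1° = 25.84 m/s.
With up positive and y = 0 at the ground: y(t) = 10.4 + (25.84) t − 4.900 t². Setting y = 0 and taking the positive root: t = [25.84 + √(25.84² + 2·9.80·10.4)] / 9.80 = (25.84 + 29.52) / 9.80 = 5.650 s.
Horizontal distance: R = vₓ t = 70.62 × 5.650 = 399.0 m.

399 m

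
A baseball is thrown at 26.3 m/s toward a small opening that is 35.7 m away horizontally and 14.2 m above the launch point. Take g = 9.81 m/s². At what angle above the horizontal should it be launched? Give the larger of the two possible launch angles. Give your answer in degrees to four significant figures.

Trajectory: y = x tanθ − g x² (1 + tan²θ)/(2v₀²). With x = 35.7, y = 14.2, v₀ = 26.3, g = 9.81:
9.038 tan²θ − 35.7 tanθ + (23.24) = 0.
tanθ = [35.7 ± √(35.7² − 4 × 9.038 × (23.24))] / (2 × 9.038) = (35.7 ± 20.84) / 18.08, giving tanθ = 0.8220 or 3.128.
θ = 39.42° or 72.27°; the larger is 72.27°.

72.27°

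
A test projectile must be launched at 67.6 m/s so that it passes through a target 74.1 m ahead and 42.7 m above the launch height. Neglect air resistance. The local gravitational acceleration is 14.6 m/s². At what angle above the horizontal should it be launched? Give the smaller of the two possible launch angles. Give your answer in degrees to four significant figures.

37.37°

Trajectory: y = x tanθ − g x² (1 + tan²θ)/(2v₀²). With x = 74.1, y = 42.7, v₀ = 67.6, g = 14.6:
8.771 tan²θ − 74.1 tanθ + (51.47) = 0.
tanθ = [74.1 ± √(74.1² − 4 × 8.771 × (51.47))] / (2 × 8.771) = (74.1 ± 60.70) / 17.54, giving tanθ = 0.7636 or 7.684.
θ = 37.37° or 82.59°; the smaller is 37.37°.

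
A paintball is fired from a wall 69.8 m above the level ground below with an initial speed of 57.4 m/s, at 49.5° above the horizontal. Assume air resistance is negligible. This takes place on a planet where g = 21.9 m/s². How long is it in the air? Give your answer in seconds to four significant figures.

Resolve: vₓ = 57.40 cos 49.5° = 37.28 m/s and v_y0 = 57.40 sin 49.5° = 43.65 m/s.
The projectile lands when y = 69.8 + (43.65) t − ½·21.9·t² = 0. Positive root: t = (43.65 + √(43.65² + 2·21.9·69.8)) / 21.9 = (43.65 + 70.44) / 21.9 = 5.210 s.

5.210 s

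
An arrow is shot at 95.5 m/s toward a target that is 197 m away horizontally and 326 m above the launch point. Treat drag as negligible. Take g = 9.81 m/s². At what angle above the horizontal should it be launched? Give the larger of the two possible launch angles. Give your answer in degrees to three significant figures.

82.0°

Trajectory: y = x tanθ − g x² (1 + tan²θ)/(2v₀²). With x = 197, y = 326, v₀ = 95.5, g = 9.81:
20.87 tan²θ − 197 tanθ + (346.9) = 0.
tanθ = [197 ± √(197² − 4 × 20.87 × (346.9))] / (2 × 20.87) = (197 ± 99.24) / 41.74, giving tanθ = 2.342 or 7.097.
θ = 66.88° or 81.98°; the larger is 81.98°.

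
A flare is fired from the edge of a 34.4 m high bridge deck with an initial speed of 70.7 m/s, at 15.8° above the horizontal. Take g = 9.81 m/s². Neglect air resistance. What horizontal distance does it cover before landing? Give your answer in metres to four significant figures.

357.7 m

Components: vₓ = 70.70 cos 15.8° = 68.03 m/s, v_y0 = 70.70 sin 15.8° = 19.25 m/s.
Vertical motion (up positive, ground at y = 0): 4.905 t² − (19.25) t − 34.4 = 0, so t = (19.25 + √(19.25² + 2·9.81·34.4)) / 9.81 = (19.25 + 32.33) / 9.81 = 5.258 s.
Horizontal distance: R = vₓ t = 68.03 × 5.258 = 357.7 m.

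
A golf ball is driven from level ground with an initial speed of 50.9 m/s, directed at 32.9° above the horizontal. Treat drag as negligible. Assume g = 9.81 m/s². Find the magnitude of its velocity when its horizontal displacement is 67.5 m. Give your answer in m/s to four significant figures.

44.43 m/s

vₓ = 50.90 cos 32.9° = 42.74 m/s; v_y0 = 50.90 sin 32.9° = 27.65 m/s.
x = vₓ t ⇒ t = 67.5/42.74 = 1.579 s.
Vertical velocity there: v_y = v_y0 − g t = 27.65 − 9.81 × 1.579 = 12.15 m/s.
Speed: √(vₓ² + v_y²) = √(42.74² + 12.15²) = 44.43 m/s.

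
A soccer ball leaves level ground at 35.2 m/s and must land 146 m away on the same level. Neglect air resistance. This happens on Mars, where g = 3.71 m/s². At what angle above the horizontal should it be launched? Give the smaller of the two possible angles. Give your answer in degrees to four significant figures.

12.96°

Level-ground range R = v₀² sin(2θ)/g ⇒ sin(2θ) = gR/v₀² = 3.71 × 146 / 35.2² = 0.4372.
2θ = 25.92° or 180° − 25.92° = 154.1°, so θ = 12.96° or 77.04°.
The smaller angle is 12.96°.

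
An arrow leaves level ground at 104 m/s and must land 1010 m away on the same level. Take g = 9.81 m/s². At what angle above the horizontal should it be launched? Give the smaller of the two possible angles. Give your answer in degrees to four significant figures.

Level-ground range R = v₀² sin(2θ)/g ⇒ sin(2θ) = gR/v₀² = 9.81 × 1010 / 104² = 0.9161.
2θ = 66.36° or 180° − 66.36° = 113.6°, so θ = 33.18° or 56.82°.
The smaller angle is 33.18°.

33.18°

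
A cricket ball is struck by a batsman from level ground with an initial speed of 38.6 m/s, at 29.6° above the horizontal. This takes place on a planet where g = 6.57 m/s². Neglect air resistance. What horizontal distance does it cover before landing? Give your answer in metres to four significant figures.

194.8 m

vₓ = 38.60 cos 29.6° = 33.56 m/s; v_y0 = 38.60 sin 29.6° = 19.07 m/s.
Flight time T = 2 v_y0 / g = 5.804 s.
Horizontal distance R = vₓ T = 33.56 × 5.804 = 194.8 m.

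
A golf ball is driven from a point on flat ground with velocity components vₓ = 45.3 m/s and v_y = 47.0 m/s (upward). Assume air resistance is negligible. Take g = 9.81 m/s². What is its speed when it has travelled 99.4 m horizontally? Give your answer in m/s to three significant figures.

52.0 m/s

x = vₓ t ⇒ t = 99.4/45.30 = 2.194 s.
Vertical velocity there: v_y = v_y0 − g t = 47.00 − 9.81 × 2.194 = 25.47 m/s.
Speed: √(vₓ² + v_y²) = √(45.30² + 25.47²) = 51.97 m/s.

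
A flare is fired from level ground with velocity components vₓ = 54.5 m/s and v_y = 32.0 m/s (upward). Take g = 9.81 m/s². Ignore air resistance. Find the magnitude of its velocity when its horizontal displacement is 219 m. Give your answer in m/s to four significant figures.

At x = 219 m, t = x/vₓ = 219/54.50 = 4.018 s.
Vertical velocity there: v_y = v_y0 − g t = 32.00 − 9.81 × 4.018 = −7.420 m/s.
Speed: √(vₓ² + v_y²) = √(54.50² + 7.420²) = 55.00 m/s.

55.00 m/s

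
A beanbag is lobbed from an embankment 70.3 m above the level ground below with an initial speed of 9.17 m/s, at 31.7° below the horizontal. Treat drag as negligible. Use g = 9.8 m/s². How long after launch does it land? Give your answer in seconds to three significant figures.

vₓ = 9.170 cos 31.7° = 7.802 m/s; v_y0 = −4.819 m/s (downward).
With up positive and y = 0 at the ground: y(t) = 70.3 + (−4.819) t − 4.900 t². Setting y = 0 and taking the positive root: t = [−4.819 + √(4.819² + 2·9.80·70.3)] / 9.80 = (−4.819 + 37.43) / 9.80 = 3.328 s.

3.33 s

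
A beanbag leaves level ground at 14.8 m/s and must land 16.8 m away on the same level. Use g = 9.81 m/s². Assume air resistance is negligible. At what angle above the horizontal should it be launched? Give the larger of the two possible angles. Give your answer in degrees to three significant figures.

65.6°

Level-ground range R = v₀² sin(2θ)/g ⇒ sin(2θ) = gR/v₀² = 9.81 × 16.8 / 14.8² = 0.7524.
2θ = 48.80° or 180° − 48.80° = 131.2°, so θ = 24.40° or 65.60°.
The larger angle is 65.60°.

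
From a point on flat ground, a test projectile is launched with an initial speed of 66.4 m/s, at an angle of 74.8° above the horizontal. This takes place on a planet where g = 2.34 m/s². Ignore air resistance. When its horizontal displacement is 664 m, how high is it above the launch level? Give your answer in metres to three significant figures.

742 m

vₓ = 66.40 cos 74.8° = 17.41 m/s; v_y0 = 66.40 sin 74.8° = 64.08 m/s.
x = vₓ t ⇒ t = 664/17.41 = 38.14 s.
Height: y = v_y0 t − ½ g t² = 64.08 × 38.14 − 1.170 × 38.14² = 2444 − 1702 = 741.9 m.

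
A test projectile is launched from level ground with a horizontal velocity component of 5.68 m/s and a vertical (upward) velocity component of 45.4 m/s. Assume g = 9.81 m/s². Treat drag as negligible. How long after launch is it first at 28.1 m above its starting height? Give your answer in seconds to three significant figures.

0.667 s

Set y = v_y0 t − ½ g t² = 28.1: 4.905 t² − 45.40 t + 28.1 = 0.
Quadratic formula: t = (45.40 ± √1509.8) / 9.81 = (45.40 ± 38.86) / 9.81 → t = 0.6670 s or 8.589 s.
The first (ascending) time is 0.6670 s.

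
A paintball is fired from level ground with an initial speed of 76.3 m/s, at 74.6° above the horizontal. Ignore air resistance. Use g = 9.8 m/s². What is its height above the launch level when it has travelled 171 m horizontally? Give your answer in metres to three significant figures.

Components: vₓ = 76.30 cos 74.6° = 20.26 m/s, v_y0 = 76.30 sin 74.6° = 73.56 m/s.
x = vₓ t ⇒ t = 171/20.26 = 8.439 s.
Height: y = v_y0 t − ½ g t² = 73.56 × 8.439 − 4.900 × 8.439² = 620.8 − 349.0 = 271.8 m.

272 m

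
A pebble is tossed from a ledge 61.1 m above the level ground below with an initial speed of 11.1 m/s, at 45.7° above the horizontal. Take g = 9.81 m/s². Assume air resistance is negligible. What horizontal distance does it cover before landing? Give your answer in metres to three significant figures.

Components: vₓ = 11.10 cos 45.7° = 7.752 m/s, v_y0 = 11.10 sin 45.7° = 7.944 m/s.
With up positive and y = 0 at the ground: y(t) = 61.1 + (7.944) t − 4.905 t². Setting y = 0 and taking the positive root: t = [7.944 + √(7.944² + 2·9.81·61.1)] / 9.81 = (7.944 + 35.52) / 9.81 = 4.431 s.
Horizontal distance: R = vₓ t = 7.752 × 4.431 = 34.35 m.

34.4 m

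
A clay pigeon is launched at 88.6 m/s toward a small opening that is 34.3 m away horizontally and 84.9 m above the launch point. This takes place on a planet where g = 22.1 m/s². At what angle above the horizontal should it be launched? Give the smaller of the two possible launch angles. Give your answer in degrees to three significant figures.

71.2°

Trajectory: y = x tanθ − g x² (1 + tan²θ)/(2v₀²). With x = 34.3, y = 84.9, v₀ = 88.6, g = 22.1:
1.656 tan²θ − 34.3 tanθ + (86.56) = 0.
tanθ = [34.3 ± √(34.3² − 4 × 1.656 × (86.56))] / (2 × 1.656) = (34.3 ± 24.56) / 3.312, giving tanθ = 2.941 or 17.77.
θ = 71.22° or 86.78°; the smaller is 71.22°.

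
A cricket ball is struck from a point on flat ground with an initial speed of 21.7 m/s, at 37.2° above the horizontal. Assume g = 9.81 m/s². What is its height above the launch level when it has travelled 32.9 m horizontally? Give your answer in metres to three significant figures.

vₓ = 21.70 cos 37.2° = 17.28 m/s; v_y0 = 21.70 sin 37.2° = 13.12 m/s.
x = vₓ t ⇒ t = 32.9/17.28 = 1.903 s.
Height: y = v_y0 t − ½ g t² = 13.12 × 1.903 − 4.905 × 1.903² = 24.97 − 17.77 = 7.202 m.

7.20 m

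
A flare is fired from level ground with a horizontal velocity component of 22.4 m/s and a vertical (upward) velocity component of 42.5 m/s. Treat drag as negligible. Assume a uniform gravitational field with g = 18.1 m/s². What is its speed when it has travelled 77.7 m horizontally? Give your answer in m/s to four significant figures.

30.22 m/s

x = vₓ t ⇒ t = 77.7/22.40 = 3.469 s.
Vertical velocity there: v_y = v_y0 − g t = 42.50 − 18.1 × 3.469 = −20.28 m/s.
Speed: √(vₓ² + v_y²) = √(22.40² + 20.28²) = 30.22 m/s.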